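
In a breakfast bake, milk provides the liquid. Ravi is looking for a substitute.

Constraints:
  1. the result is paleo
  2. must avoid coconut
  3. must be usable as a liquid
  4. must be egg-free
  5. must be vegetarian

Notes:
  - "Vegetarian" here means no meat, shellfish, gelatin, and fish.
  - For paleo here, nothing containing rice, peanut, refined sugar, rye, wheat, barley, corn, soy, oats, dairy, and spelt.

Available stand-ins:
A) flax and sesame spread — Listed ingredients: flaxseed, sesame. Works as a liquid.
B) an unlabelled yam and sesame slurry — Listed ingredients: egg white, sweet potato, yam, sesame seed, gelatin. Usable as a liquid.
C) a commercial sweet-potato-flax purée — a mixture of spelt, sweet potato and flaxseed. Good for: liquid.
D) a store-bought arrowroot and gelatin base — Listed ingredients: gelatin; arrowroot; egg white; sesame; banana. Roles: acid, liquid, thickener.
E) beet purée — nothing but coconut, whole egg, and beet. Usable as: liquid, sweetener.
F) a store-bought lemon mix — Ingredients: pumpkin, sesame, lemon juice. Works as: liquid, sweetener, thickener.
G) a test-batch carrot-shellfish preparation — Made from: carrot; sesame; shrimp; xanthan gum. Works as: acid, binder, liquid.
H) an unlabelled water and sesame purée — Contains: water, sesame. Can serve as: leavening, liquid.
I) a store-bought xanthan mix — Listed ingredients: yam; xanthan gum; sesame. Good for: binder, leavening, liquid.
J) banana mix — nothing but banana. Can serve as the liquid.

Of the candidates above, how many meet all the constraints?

5

A: vegetarian, no coconut — keep
B: has gelatin, so not vegetarian; has egg white, so not egg-free — out
C: has spelt, so not paleo — out
D: has gelatin, so not vegetarian; has egg white, so not egg-free — out
E: has whole egg, so not egg-free; has coconut, so not coconut-free — out
F: no egg, vegetarian — keep
G: has shrimp, so not vegetarian — out
H: works as a liquid, paleo, vegetarian — valid
I: no egg, vegetarian — valid
J: works as a liquid, vegetarian, no egg — valid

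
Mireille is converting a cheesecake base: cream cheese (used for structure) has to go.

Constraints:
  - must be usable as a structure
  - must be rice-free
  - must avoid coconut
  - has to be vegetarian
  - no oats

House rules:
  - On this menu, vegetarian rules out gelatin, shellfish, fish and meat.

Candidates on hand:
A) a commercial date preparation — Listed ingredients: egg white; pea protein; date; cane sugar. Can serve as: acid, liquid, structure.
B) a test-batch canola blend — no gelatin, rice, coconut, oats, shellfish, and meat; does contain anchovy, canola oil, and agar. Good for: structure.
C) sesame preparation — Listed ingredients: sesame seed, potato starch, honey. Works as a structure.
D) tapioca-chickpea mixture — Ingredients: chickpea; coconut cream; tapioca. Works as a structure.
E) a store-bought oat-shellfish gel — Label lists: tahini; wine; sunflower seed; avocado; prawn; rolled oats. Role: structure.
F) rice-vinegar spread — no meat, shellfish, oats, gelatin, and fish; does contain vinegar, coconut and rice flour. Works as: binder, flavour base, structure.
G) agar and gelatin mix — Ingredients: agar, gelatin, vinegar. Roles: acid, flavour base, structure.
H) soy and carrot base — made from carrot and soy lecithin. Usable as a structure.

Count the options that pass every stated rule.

3

A: egg white and cane sugar etc. — none of it excluded — keep
B: has anchovy, so not vegetarian — out
C: only honey, sesame seed, and potato starch; none excluded — OK
D: has coconut cream, so not coconut-free — no
E: has prawn, so not vegetarian; has rolled oats, so not oat-free — reject
F: has coconut, so not coconut-free; has rice flour, so not rice-free — no
G: has gelatin, so not vegetarian — reject
H: only soy lecithin and carrot; none excluded — valid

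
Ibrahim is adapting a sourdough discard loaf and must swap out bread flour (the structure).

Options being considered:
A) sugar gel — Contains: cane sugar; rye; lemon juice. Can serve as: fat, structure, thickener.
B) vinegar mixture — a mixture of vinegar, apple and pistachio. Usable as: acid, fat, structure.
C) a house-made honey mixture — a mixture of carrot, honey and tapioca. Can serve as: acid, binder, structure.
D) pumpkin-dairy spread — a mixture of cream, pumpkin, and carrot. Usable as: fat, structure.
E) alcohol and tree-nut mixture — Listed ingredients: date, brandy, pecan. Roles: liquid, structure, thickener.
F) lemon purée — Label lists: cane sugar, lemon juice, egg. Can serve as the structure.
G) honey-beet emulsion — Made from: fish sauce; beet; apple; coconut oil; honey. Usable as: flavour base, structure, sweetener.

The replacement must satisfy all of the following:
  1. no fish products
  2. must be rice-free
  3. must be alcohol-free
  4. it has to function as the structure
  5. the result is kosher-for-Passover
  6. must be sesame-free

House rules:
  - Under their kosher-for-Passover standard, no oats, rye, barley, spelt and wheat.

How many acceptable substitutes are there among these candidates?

A: has rye, so not kosher-for-Passover — reject
B: no alcohol, no fish — keep
C: only honey, carrot and tapioca; none excluded — keep
D: every rule checks out — OK
E: has brandy, so not alcohol-free — no
F: every rule checks out — OK
G: has fish sauce, so not fish-free — out

4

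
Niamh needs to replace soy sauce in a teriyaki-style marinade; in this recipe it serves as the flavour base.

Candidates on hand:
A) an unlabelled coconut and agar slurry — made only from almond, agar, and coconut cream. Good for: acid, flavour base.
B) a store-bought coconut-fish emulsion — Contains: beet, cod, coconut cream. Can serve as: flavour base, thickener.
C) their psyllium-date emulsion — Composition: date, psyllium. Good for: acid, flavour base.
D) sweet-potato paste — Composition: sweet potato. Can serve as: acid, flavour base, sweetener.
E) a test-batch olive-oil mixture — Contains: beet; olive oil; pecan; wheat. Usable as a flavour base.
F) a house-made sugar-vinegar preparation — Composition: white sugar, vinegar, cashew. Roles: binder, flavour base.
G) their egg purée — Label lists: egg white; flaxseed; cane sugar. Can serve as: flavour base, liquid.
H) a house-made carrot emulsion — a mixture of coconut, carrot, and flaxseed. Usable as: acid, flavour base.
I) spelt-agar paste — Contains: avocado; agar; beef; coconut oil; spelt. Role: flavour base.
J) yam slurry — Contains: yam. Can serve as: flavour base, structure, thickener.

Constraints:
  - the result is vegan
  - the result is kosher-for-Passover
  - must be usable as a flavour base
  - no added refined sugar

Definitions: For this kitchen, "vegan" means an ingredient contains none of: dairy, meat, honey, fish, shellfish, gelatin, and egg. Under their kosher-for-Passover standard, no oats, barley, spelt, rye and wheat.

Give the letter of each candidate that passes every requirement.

A, C, D, H, J

A: every rule checks out — keep
B: has cod, so not vegan — reject
C: all constraints satisfied — keep
D: only sweet potato; none excluded — keep
E: has wheat, so not kosher-for-Passover — no
F: has white sugar, so not no-added-sugar — out
G: has egg white, so not vegan; has cane sugar, so not no-added-sugar — no
H: vegan, kosher-for-Passover — keep
I: has beef, so not vegan; has spelt, so not kosher-for-Passover — no
J: only yam; none excluded — valid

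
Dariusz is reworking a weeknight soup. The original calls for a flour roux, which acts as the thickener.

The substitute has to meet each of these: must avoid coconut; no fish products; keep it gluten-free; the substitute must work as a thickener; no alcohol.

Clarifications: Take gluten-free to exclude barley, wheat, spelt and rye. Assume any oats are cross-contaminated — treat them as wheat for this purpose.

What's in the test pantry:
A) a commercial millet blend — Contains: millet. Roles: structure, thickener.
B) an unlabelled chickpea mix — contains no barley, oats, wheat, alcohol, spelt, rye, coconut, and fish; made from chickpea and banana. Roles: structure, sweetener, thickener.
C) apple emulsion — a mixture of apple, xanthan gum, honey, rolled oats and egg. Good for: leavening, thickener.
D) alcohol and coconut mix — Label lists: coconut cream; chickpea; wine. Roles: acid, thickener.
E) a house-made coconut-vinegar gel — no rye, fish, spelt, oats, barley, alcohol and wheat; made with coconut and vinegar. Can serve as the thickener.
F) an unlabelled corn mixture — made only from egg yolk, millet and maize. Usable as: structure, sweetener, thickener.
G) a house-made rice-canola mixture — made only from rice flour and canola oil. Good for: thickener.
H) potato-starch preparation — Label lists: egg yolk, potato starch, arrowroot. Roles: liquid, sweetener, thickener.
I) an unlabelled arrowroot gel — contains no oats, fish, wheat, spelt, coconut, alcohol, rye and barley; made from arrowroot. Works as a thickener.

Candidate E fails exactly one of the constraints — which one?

usable as a thickener: satisfied
gluten-free: satisfied
alcohol-free: satisfied
coconut-free: has coconut — fails
fish-free: satisfied

coconut-free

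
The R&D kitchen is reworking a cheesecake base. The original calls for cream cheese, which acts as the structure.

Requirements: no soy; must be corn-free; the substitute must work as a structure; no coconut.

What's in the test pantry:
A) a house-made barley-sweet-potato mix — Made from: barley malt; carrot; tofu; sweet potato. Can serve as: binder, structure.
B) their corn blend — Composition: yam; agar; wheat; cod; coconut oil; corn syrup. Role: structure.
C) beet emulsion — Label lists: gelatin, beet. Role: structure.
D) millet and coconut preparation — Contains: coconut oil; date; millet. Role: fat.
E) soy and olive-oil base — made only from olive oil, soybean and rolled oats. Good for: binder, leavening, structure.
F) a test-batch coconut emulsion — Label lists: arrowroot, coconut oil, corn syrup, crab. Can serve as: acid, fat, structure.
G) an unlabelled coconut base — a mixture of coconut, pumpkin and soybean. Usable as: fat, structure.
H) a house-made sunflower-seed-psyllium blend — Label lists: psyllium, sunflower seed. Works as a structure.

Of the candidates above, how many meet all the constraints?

2

A: has tofu, so not soy-free — reject
B: has corn syrup, so not corn-free; has coconut oil, so not coconut-free — out
C: only gelatin and beet; none excluded — keep
D: not usable as a structure; has coconut oil, so not coconut-free — no
E: has soybean, so not soy-free — reject
F: has corn syrup, so not corn-free; has coconut oil, so not coconut-free — out
G: has soybean, so not soy-free; has coconut, so not coconut-free — out
H: every rule checks out — keep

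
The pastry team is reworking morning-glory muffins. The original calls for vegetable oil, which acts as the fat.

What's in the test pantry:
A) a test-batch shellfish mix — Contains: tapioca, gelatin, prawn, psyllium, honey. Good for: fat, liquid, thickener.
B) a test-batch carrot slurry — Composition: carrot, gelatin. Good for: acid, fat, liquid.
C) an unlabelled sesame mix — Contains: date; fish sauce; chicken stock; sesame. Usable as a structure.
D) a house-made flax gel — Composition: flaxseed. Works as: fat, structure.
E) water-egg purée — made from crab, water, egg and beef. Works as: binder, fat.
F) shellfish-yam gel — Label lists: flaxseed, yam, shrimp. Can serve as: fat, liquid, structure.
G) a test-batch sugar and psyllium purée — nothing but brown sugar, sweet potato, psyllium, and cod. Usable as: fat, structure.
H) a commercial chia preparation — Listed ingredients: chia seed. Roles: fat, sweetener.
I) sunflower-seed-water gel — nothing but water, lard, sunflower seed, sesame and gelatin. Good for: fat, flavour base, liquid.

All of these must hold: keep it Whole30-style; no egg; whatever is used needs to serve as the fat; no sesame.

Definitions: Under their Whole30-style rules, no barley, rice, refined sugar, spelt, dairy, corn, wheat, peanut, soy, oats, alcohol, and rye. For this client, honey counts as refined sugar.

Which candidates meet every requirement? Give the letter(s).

A: has honey, so not Whole30-style — no
B: works as a fat, Whole30-style, no egg — keep
C: not usable as a fat; has sesame, so not sesame-free — out
D: only flaxseed; none excluded — OK
E: has egg, so not egg-free — no
F: only shrimp, flaxseed, and yam; none excluded — keep
G: has brown sugar, so not Whole30-style — no
H: nothing on the exclusion list — OK
I: has sesame, so not sesame-free — out

B, D, F, H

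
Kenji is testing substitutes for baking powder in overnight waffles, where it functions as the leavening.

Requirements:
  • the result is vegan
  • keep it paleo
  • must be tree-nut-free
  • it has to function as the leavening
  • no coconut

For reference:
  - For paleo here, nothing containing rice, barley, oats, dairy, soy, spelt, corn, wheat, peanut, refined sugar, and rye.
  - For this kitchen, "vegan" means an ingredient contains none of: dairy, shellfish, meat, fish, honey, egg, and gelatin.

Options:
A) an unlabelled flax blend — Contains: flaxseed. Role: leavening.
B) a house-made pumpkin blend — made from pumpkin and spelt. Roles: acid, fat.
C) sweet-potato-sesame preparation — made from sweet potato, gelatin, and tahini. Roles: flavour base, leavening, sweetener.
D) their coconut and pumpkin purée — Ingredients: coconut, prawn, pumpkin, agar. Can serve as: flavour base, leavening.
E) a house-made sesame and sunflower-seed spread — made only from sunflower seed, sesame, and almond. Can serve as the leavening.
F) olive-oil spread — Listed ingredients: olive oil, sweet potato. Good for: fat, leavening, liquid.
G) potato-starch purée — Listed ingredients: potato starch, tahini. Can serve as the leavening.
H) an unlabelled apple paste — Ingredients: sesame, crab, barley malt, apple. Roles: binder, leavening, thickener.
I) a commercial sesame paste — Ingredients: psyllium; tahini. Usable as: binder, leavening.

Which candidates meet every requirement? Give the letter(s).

A: nothing on the exclusion list — keep
B: not usable as a leavening; has spelt, so not paleo — no
C: has gelatin, so not vegan — no
D: has prawn, so not vegan; has coconut, so not coconut-free — reject
E: has almond, so not tree-nut-free — out
F: works as a leavening, vegan, no tree nuts — valid
G: only tahini and potato starch; none excluded — OK
H: has barley malt, so not paleo; has crab, so not vegan — reject
I: only tahini and psyllium; none excluded — keep

A, F, G, I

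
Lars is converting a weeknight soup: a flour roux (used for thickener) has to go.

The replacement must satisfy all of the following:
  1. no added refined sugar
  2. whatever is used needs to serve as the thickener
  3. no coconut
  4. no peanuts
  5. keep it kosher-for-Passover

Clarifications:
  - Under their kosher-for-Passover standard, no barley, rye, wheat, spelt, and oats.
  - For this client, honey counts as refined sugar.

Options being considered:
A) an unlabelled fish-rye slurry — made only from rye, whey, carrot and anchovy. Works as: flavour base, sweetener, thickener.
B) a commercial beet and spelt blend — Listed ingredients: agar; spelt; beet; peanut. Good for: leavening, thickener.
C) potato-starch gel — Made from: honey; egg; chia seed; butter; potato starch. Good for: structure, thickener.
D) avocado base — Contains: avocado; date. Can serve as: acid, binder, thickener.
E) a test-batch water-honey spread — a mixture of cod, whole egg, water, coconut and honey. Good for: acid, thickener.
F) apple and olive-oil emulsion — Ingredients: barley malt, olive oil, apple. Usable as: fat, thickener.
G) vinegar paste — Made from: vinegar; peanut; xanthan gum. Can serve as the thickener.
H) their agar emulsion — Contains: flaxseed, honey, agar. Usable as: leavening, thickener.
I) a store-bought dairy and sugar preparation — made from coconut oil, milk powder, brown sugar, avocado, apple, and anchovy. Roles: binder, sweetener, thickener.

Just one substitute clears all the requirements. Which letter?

A: has rye, so not kosher-for-Passover — out
B: has spelt, so not kosher-for-Passover; has peanut, so not peanut-free — reject
C: has honey, so not no-added-sugar — out
D: all constraints satisfied — OK
E: has honey, so not no-added-sugar; has coconut, so not coconut-free — out
F: has barley malt, so not kosher-for-Passover — no
G: has peanut, so not peanut-free — out
H: has honey, so not no-added-sugar — out
I: has brown sugar, so not no-added-sugar; has coconut oil, so not coconut-free — reject

D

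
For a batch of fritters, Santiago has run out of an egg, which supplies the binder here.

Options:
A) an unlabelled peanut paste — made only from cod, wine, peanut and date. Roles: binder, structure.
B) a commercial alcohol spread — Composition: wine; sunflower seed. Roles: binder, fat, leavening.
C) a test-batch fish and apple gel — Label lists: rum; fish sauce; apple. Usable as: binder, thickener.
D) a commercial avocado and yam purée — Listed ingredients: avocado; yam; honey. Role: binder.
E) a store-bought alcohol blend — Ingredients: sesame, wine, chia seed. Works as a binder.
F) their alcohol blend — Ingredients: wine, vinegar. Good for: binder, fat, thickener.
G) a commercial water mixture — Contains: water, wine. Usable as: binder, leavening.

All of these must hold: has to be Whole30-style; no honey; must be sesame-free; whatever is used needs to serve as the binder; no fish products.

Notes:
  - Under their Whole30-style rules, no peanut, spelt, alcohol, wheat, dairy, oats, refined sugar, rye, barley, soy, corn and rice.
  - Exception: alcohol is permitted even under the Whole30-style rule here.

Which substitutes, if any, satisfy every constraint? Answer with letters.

B, F, G

A: has peanut, so not Whole30-style; has cod, so not fish-free — no
B: alcohol is permitted under the Whole30-style carve-out; nothing else excluded — valid
C: has fish sauce, so not fish-free — reject
D: has honey, so not honey-free — out
E: has sesame, so not sesame-free — out
F: alcohol is permitted under the Whole30-style carve-out; nothing else excluded — OK
G: alcohol is permitted under the Whole30-style carve-out; nothing else excluded — valid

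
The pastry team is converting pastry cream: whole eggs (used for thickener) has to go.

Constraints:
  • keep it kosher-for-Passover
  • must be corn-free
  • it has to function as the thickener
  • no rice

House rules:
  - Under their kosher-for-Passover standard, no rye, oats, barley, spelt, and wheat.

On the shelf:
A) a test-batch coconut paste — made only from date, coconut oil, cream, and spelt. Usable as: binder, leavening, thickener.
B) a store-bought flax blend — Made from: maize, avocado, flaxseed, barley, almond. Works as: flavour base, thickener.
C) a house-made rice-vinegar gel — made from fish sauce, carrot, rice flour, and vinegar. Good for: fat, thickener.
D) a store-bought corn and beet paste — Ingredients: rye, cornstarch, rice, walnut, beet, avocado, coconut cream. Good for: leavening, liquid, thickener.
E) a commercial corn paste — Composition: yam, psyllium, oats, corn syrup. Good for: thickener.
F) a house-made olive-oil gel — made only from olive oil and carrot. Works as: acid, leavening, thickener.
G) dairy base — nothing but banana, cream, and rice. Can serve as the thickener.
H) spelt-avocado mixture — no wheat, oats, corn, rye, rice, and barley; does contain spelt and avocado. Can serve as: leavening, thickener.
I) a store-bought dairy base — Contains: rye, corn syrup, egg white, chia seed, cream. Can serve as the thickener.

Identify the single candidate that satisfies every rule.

A: has spelt, so not kosher-for-Passover — out
B: has barley, so not kosher-for-Passover; has maize, so not corn-free — reject
C: has rice flour, so not rice-free — reject
D: has rye, so not kosher-for-Passover; has cornstarch, so not corn-free (and 1 more) — no
E: has oats, so not kosher-for-Passover; has corn syrup, so not corn-free — out
F: all constraints satisfied — valid
G: has rice, so not rice-free — no
H: has spelt, so not kosher-for-Passover — no
I: has rye, so not kosher-for-Passover; has corn syrup, so not corn-free — out

F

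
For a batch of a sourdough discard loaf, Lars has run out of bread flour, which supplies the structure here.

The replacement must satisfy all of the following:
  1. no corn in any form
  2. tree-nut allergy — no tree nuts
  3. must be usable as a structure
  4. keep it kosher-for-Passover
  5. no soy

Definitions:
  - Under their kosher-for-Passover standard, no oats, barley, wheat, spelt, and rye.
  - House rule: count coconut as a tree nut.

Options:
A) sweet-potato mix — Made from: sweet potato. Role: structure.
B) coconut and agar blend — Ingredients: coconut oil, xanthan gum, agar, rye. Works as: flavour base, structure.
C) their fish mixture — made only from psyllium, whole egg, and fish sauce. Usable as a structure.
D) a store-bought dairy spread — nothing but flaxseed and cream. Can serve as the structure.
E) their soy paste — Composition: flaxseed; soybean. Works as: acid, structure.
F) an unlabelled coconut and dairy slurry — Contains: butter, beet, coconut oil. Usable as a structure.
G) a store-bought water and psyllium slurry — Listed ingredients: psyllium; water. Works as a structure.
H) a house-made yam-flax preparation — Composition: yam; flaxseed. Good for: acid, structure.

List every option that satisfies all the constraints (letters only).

A: only sweet potato; none excluded — OK
B: has rye, so not kosher-for-Passover; has coconut oil, so not tree-nut-free — no
C: only whole egg, fish sauce and psyllium; none excluded — OK
D: works as a structure, no soy, tree-nut-free — keep
E: has soybean, so not soy-free — out
F: has coconut oil, so not tree-nut-free — reject
G: kosher-for-Passover, no soy — keep
H: only flaxseed and yam; none excluded — OK

A, C, D, G, H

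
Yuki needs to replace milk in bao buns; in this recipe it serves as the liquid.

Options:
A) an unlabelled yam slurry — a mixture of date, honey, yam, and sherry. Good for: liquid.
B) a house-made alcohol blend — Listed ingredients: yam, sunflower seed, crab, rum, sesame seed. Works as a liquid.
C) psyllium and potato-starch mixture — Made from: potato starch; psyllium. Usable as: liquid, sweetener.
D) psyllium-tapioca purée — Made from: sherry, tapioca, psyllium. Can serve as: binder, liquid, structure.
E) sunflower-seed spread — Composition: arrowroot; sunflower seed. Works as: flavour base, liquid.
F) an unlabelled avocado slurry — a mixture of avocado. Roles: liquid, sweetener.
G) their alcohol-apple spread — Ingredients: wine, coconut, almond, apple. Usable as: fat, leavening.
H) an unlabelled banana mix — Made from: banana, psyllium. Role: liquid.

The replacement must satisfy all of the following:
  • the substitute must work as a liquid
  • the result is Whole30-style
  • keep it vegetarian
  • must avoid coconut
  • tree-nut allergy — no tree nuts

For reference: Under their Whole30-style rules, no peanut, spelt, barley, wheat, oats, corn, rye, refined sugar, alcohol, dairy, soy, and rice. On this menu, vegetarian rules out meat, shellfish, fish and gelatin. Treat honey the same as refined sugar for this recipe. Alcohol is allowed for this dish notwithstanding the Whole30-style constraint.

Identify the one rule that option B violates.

usable as a liquid: satisfied
Whole30-style: satisfied
vegetarian: has crab — fails
coconut-free: satisfied
tree-nut-free: satisfied

vegetarian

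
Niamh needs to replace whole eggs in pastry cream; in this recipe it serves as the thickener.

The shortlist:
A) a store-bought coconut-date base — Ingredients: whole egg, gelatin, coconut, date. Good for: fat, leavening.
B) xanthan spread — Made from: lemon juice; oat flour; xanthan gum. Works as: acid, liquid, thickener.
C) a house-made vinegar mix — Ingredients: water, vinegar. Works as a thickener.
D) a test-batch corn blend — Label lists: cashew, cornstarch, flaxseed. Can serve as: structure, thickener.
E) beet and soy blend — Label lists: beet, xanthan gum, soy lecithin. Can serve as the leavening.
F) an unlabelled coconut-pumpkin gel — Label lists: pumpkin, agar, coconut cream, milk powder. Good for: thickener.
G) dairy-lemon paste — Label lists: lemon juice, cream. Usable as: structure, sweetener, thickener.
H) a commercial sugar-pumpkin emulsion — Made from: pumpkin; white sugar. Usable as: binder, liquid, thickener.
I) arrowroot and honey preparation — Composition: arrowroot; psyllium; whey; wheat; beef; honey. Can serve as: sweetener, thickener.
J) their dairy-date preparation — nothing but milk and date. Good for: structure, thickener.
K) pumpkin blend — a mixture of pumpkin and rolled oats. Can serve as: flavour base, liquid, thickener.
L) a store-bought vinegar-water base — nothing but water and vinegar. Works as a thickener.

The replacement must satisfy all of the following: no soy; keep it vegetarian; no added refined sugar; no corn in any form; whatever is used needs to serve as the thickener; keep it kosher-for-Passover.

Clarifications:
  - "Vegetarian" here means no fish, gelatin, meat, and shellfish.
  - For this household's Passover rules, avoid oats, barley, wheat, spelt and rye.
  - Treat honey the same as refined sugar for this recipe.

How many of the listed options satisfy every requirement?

A: not usable as a thickener; has gelatin, so not vegetarian — out
B: has oat flour, so not kosher-for-Passover — no
C: no-added-sugar, no corn — keep
D: has cornstarch, so not corn-free — reject
E: not usable as a thickener; has soy lecithin, so not soy-free — reject
F: works as a thickener, vegetarian, no corn — OK
G: works as a thickener, no corn, no soy — keep
H: has white sugar, so not no-added-sugar — reject
I: has beef, so not vegetarian; has wheat, so not kosher-for-Passover (and 1 more) — out
J: only milk and date; none excluded — keep
K: has rolled oats, so not kosher-for-Passover — reject
L: only vinegar and water; none excluded — valid

5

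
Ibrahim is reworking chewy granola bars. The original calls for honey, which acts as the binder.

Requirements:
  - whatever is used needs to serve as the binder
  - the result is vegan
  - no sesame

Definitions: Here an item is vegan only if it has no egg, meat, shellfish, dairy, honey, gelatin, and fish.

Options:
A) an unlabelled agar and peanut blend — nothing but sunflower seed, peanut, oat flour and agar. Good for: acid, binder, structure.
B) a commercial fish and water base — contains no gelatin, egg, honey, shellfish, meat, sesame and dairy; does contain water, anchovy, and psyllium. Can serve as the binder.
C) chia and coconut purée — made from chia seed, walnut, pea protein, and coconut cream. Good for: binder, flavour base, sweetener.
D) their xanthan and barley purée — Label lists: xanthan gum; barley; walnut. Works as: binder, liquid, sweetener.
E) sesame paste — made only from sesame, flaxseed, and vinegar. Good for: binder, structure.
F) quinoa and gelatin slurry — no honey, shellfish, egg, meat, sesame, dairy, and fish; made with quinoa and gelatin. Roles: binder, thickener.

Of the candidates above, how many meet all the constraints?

A: vegan, no sesame — OK
B: has anchovy, so not vegan — out
C: nothing on the exclusion list — keep
D: nothing on the exclusion list — keep
E: has sesame, so not sesame-free — reject
F: has gelatin, so not vegan — reject

3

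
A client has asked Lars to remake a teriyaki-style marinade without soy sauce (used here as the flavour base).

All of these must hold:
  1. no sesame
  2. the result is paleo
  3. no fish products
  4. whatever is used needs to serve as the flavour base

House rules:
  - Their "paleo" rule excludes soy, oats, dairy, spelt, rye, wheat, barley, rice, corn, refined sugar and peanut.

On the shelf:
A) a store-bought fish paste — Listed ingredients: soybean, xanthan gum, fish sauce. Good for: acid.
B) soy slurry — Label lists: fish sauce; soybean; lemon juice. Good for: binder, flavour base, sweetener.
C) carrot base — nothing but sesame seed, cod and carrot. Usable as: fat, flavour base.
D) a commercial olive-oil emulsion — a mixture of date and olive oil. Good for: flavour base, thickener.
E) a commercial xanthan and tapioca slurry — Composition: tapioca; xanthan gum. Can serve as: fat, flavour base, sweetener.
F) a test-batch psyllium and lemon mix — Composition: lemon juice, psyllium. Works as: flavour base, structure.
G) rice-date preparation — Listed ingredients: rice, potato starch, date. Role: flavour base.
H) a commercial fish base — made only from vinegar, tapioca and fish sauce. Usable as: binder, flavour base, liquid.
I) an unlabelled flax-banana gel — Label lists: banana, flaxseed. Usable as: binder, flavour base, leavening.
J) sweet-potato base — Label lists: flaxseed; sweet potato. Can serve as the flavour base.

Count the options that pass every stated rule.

5

A: not usable as a flavour base; has soybean, so not paleo (and 1 more) — reject
B: has soybean, so not paleo; has fish sauce, so not fish-free — out
C: has cod, so not fish-free; has sesame seed, so not sesame-free — out
D: only date and olive oil; none excluded — valid
E: only tapioca and xanthan gum; none excluded — OK
F: works as a flavour base, paleo, no fish — OK
G: has rice, so not paleo — reject
H: has fish sauce, so not fish-free — no
I: only banana and flaxseed; none excluded — valid
J: no sesame, no fish — valid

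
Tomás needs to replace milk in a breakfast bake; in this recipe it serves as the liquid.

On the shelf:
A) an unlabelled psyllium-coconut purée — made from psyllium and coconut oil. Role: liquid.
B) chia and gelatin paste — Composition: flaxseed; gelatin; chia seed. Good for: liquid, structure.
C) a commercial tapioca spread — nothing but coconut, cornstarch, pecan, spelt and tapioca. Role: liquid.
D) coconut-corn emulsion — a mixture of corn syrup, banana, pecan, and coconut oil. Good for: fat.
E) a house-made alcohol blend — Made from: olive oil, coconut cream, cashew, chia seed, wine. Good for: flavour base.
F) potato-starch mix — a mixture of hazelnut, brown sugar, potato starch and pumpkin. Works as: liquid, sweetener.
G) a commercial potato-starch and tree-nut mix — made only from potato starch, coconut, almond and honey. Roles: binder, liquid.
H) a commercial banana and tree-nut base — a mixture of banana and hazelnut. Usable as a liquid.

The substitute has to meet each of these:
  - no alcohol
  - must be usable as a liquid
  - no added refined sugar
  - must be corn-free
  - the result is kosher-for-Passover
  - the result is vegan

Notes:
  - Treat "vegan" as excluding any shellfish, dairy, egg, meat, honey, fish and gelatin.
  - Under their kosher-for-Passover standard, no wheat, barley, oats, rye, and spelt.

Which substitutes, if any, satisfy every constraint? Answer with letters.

A, H

A: all constraints satisfied — valid
B: has gelatin, so not vegan — no
C: has spelt, so not kosher-for-Passover; has cornstarch, so not corn-free — out
D: not usable as a liquid; has corn syrup, so not corn-free — reject
E: not usable as a liquid; has wine, so not alcohol-free — reject
F: has brown sugar, so not no-added-sugar — out
G: has honey, so not vegan — out
H: only hazelnut and banana; none excluded — keep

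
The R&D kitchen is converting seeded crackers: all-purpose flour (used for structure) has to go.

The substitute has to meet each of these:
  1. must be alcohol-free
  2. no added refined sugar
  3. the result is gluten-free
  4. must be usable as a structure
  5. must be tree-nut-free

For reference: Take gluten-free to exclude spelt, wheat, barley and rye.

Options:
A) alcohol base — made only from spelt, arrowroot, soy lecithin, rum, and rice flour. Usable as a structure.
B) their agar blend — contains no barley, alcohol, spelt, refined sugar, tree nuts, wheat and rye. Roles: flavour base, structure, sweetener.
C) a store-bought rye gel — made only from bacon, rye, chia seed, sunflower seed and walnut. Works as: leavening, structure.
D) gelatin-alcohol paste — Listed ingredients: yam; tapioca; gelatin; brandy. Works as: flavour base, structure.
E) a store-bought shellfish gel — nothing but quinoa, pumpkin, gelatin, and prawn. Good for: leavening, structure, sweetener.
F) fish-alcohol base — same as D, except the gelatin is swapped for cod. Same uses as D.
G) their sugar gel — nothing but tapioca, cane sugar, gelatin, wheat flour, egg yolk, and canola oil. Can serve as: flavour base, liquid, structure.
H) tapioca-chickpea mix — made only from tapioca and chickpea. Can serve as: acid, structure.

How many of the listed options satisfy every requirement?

3

A: has spelt, so not gluten-free; has rum, so not alcohol-free — no
B: works as a structure, no refined sugar, gluten-free — keep
C: has rye, so not gluten-free; has walnut, so not tree-nut-free — reject
D: has brandy, so not alcohol-free — out
E: nothing on the exclusion list — valid
F: has brandy, so not alcohol-free — no
G: has wheat flour, so not gluten-free; has cane sugar, so not no-added-sugar — reject
H: nothing on the exclusion list — valid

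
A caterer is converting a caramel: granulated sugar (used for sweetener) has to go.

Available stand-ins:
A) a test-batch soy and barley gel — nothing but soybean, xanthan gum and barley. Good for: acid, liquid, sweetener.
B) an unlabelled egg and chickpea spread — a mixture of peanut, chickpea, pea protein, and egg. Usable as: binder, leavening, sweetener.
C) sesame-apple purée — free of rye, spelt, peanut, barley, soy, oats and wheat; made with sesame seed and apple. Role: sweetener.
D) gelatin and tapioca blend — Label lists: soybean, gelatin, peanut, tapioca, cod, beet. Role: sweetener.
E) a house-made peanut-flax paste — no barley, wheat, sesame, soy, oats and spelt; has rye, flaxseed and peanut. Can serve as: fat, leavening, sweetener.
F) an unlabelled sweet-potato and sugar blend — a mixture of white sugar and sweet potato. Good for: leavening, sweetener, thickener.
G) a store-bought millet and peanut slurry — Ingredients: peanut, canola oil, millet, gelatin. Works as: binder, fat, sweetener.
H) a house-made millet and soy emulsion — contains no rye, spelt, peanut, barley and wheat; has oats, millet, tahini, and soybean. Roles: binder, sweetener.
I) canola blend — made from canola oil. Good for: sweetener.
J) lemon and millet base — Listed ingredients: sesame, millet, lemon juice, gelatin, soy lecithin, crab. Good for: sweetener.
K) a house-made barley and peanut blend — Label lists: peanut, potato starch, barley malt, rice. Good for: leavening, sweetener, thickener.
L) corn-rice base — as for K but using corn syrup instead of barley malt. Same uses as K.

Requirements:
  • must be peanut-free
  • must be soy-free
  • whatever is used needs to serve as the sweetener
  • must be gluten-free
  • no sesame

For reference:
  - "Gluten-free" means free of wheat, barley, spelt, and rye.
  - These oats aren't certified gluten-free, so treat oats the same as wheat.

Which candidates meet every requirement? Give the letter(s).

F, I

A: has barley, so not gluten-free; has soybean, so not soy-free — out
B: has peanut, so not peanut-free — reject
C: has sesame seed, so not sesame-free — no
D: has peanut, so not peanut-free; has soybean, so not soy-free — reject
E: has rye, so not gluten-free; has peanut, so not peanut-free — no
F: gluten-free, no soy — valid
G: has peanut, so not peanut-free — out
H: has oats, so not gluten-free; has tahini, so not sesame-free (and 1 more) — no
I: only canola oil; none excluded — OK
J: has sesame, so not sesame-free; has soy lecithin, so not soy-free — no
K: has barley malt, so not gluten-free; has peanut, so not peanut-free — out
L: has peanut, so not peanut-free — reject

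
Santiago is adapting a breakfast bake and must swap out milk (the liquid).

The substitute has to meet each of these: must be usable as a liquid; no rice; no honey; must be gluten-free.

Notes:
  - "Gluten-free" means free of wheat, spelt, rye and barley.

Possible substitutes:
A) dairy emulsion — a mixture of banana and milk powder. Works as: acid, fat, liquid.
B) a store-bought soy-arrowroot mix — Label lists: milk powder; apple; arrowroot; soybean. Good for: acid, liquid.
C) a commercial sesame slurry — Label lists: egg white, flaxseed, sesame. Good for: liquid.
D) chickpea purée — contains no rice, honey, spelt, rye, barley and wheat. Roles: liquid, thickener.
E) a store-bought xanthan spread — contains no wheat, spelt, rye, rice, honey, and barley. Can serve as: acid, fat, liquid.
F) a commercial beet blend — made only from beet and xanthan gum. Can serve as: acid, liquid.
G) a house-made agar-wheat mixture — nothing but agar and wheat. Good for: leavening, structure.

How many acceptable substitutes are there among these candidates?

A: every rule checks out — keep
B: no rice, no honey — OK
C: only egg white, sesame and flaxseed; none excluded — keep
D: all constraints satisfied — keep
E: all constraints satisfied — valid
F: every rule checks out — valid
G: not usable as a liquid; has wheat, so not gluten-free — no

6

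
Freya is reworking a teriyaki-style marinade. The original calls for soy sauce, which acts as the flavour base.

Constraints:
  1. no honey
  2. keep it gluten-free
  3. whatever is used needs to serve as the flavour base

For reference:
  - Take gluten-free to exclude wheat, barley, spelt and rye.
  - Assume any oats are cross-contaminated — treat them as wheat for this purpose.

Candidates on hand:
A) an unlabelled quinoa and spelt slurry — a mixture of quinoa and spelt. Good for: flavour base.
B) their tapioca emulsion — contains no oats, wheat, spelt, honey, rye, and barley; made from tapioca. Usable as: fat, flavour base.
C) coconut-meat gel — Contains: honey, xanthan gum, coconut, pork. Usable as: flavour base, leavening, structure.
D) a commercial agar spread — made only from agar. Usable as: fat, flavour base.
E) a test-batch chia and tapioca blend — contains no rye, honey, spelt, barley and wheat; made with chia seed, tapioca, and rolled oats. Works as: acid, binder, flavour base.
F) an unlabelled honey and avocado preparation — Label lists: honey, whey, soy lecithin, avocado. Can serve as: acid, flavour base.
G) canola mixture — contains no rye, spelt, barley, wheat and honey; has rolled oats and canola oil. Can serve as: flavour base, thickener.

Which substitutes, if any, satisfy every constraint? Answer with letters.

B, D

A: has spelt, so not gluten-free — out
B: no honey, gluten-free — valid
C: has honey, so not honey-free — reject
D: gluten-free, no honey — OK
E: has rolled oats, so not gluten-free — out
F: has honey, so not honey-free — no
G: has rolled oats, so not gluten-free — no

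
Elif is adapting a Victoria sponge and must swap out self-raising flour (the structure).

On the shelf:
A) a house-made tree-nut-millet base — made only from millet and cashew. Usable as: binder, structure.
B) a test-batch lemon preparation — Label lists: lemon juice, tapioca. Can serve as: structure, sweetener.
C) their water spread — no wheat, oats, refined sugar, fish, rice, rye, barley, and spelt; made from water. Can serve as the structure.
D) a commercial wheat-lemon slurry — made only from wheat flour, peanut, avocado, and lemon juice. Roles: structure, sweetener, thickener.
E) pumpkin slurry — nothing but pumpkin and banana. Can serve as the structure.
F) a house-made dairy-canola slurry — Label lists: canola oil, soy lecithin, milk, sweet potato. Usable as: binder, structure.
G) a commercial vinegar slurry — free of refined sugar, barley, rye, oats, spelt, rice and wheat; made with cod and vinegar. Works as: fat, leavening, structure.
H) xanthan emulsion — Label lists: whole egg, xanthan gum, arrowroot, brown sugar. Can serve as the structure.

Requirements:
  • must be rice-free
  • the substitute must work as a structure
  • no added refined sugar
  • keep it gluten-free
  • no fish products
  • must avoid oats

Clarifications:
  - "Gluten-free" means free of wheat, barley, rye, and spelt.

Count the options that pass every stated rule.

5

A: all constraints satisfied — valid
B: only tapioca and lemon juice; none excluded — keep
C: every rule checks out — valid
D: has wheat flour, so not gluten-free — reject
E: no refined sugar, no rice — keep
F: milk and soy lecithin etc. — none of it excluded — valid
G: has cod, so not fish-free — out
H: has brown sugar, so not no-added-sugar — reject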